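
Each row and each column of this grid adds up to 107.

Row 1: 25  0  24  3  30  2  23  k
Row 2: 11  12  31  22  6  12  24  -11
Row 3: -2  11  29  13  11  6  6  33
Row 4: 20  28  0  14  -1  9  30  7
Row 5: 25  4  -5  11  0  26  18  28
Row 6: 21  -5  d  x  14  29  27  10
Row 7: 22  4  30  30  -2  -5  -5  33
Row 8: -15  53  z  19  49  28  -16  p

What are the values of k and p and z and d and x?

Row 1 has 25 + 0 + 24 + 3 + 30 + 2 + 23 = 107; the blank must be 107 − 107 = 0.
Column 8 has 0 − 11 + 33 + 7 + 28 + 10 + 33 = 100; the blank must be 107 − 100 = 7.
Row 8 has -15 + 53 + 19 + 49 + 28 − 16 + 7 = 125; the blank must be 107 − 125 = -18.
Column 4 has 3 + 22 + 13 + 14 + 11 + 30 + 19 = 112; the blank must be 107 − 112 = -5.
Row 6 has 21 − 5 − 5 + 14 + 29 + 27 + 10 = 91; the blank must be 107 − 91 = 16.

k = 0, p = 7, z = -18, d = 16, x = -5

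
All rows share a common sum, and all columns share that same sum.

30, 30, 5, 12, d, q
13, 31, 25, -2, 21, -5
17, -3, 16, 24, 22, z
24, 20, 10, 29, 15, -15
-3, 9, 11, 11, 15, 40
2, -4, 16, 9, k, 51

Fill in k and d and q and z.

Rows 2 and 4 both sum to 83, so that's the common total.
Row 6 has 2 − 4 + 16 + 9 + 51 = 74; the blank must be 83 − 74 = 9.
Row 3 has 17 − 3 + 16 + 24 + 22 = 76; the blank must be 83 − 76 = 7.
Column 5 has 21 + 22 + 15 + 15 + 9 = 82; the blank must be 83 − 82 = 1.
Row 1 has 30 + 30 + 5 + 12 + 1 = 78; the blank must be 83 − 78 = 5.

k = 9, d = 1, q = 5, z = 7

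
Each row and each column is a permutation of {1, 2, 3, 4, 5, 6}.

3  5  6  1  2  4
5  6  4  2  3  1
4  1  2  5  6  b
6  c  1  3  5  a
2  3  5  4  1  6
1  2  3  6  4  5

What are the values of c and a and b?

c = 4, a = 2, b = 3

Cell (4,2): column 2 already has {1, 2, 3, 5, 6} → 4.
For row 3, column 6: row 3 already has {1, 2, 4, 5, 6}; that leaves 3.
Cell (4,6): row 4 already has {1, 3, 4, 5, 6} → 2.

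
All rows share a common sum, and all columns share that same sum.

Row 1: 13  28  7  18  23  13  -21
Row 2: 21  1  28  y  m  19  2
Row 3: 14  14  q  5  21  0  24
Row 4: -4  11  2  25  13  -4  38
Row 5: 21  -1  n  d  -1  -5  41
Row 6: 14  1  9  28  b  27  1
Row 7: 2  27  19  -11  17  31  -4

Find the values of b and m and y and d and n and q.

Rows 1 and 4 both sum to 81, so that's the common total.
Row 6 has 14 + 1 + 9 + 28 + 27 + 1 = 80; the blank must be 81 − 80 = 1.
Column 5 has 23 + 21 + 13 − 1 + 1 + 17 = 74; the blank must be 81 − 74 = 7.
Row 3 has 14 + 14 + 5 + 21 + 0 + 24 = 78; the blank must be 81 − 78 = 3.
Column 3 has 7 + 28 + 3 + 2 + 9 + 19 = 68; the blank must be 81 − 68 = 13.
Row 5 has 21 − 1 + 13 − 1 − 5 + 41 = 68; the blank must be 81 − 68 = 13.
Row 2 has 21 + 1 + 28 + 7 + 19 + 2 = 78; the blank must be 81 − 78 = 3.

b = 1, m = 7, y = 3, d = 13, n = 13, q = 3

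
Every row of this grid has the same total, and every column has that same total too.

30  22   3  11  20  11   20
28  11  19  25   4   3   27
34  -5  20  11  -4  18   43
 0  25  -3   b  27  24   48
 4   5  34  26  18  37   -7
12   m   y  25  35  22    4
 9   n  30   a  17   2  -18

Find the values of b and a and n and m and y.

b = -4, a = 23, n = 54, m = 5, y = 14

Rows 1 and 2 both sum to 117, so that's the common total.
The known cells in row 4 total 121, leaving 117 − 121 = -4 for the blank.
The known cells in column 4 total 94, leaving 117 − 94 = 23 for the blank.
The known cells in row 7 total 63, leaving 117 − 63 = 54 for the blank.
The known cells in column 2 total 112, leaving 117 − 112 = 5 for the blank.
The known cells in row 6 total 103, leaving 117 − 103 = 14 for the blank.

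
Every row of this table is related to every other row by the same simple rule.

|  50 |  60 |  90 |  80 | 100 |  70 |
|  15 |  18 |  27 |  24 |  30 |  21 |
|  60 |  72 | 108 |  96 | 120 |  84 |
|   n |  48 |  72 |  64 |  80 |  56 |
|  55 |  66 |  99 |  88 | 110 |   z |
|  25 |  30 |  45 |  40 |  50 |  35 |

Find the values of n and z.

Each row is a constant multiple of every other row — this is a multiplication table with the headers hidden.
Row 4 is 72/90 = 4/5 times row 1, so its entry in column 1 is 50 × 4/5 = 40.
Row 5 is 99/90 = 11/10 times row 1, so its entry in column 6 is 70 × 11/10 = 77.

n = 40, z = 77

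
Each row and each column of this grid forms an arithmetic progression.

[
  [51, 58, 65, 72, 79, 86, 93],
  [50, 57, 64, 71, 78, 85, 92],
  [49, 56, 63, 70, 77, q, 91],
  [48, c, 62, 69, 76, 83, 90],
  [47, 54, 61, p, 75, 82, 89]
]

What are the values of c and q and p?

c = 55, q = 84, p = 68

Along each row the entries change by 7 per step; down each column they change by -1.
Row 4: from 48 at column 1, stepping by 7 to column 2 gives 55.
Row 3: from 49 at column 1, stepping by 7 to column 6 gives 84.
Row 5: from 47 at column 1, stepping by 7 to column 4 gives 68.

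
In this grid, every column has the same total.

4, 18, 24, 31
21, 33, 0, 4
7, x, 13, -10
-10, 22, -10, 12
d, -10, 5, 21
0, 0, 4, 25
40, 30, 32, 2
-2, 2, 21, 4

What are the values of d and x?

d = 29, x = -6

Column 3 sums to 89 and so does column 4; that's the common total.
In column 1 the known cells total 60, leaving 89 − 60 = 29.
In column 2 the known cells total 95, leaving 89 − 95 = -6.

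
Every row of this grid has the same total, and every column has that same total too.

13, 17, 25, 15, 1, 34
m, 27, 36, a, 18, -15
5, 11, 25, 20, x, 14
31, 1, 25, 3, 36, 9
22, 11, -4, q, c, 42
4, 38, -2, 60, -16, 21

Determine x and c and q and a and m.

x = 30, c = 36, q = -2, a = 9, m = 30

Rows 1 and 4 both sum to 105, so that's the common total.
The known cells in row 3 total 75, leaving 105 − 75 = 30 for the blank.
The known cells in column 5 total 69, leaving 105 − 69 = 36 for the blank.
The known cells in row 5 total 107, leaving 105 − 107 = -2 for the blank.
The known cells in column 1 total 75, leaving 105 − 75 = 30 for the blank.
The known cells in row 2 total 96, leaving 105 − 96 = 9 for the blank.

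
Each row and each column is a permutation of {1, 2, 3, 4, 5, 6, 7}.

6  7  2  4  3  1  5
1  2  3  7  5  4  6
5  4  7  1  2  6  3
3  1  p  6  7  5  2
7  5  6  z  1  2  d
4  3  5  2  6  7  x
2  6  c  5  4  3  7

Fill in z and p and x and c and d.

z = 3, p = 4, x = 1, c = 1, d = 4

Cell (7,3): row 7 already has {2, 3, 4, 5, 6, 7} → 1.
At (row 5, col 4): column 4 already has {1, 2, 4, 5, 6, 7}, so the value is 3.
For row 5, column 7: row 5 already has {1, 2, 3, 5, 6, 7}; that leaves 4.
Cell (6,7): row 6 already has {2, 3, 4, 5, 6, 7} → 1.
Cell (4,3): row 4 already has {1, 2, 3, 5, 6, 7} → 4.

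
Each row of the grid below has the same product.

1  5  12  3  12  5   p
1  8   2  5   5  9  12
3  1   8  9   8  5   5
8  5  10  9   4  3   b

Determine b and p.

Rows 2 and 3 each multiply to 43200, so every row has product 43200.
Row 4: 8×5×10×9×4×3 = 43200, so the missing entry is 43200 ÷ 43200 = 1.
Row 1: 1×5×12×3×12×5 = 10800, so the missing entry is 43200 ÷ 10800 = 4.

b = 1, p = 4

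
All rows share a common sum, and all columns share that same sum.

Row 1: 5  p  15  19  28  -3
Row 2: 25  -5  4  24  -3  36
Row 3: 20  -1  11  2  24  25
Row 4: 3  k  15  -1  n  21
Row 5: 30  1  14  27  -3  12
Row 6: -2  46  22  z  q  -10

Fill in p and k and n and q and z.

p = 17, k = 23, n = 20, q = 15, z = 10

Rows 2 and 3 both sum to 81, so that's the common total.
Row 1 has 5 + 15 + 19 + 28 − 3 = 64; the blank must be 81 − 64 = 17.
Column 2 has 17 − 5 − 1 + 1 + 46 = 58; the blank must be 81 − 58 = 23.
Row 4 has 3 + 23 + 15 − 1 + 21 = 61; the blank must be 81 − 61 = 20.
Column 5 has 28 − 3 + 24 + 20 − 3 = 66; the blank must be 81 − 66 = 15.
Row 6 has -2 + 46 + 22 + 15 − 10 = 71; the blank must be 81 − 71 = 10.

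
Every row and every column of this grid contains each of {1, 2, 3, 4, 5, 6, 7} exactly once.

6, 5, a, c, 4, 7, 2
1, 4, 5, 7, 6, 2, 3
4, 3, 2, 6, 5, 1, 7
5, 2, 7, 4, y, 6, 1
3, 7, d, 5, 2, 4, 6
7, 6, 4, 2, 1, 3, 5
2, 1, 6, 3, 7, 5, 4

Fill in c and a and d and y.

c = 1, a = 3, d = 1, y = 3

At (row 1, col 4): column 4 already has {2, 3, 4, 5, 6, 7}, so the value is 1.
Cell (1,3): row 1 already has {1, 2, 4, 5, 6, 7} → 3.
At (row 4, col 5): row 4 already has {1, 2, 4, 5, 6, 7}, so the value is 3.
At (row 5, col 3): row 5 already has {2, 3, 4, 5, 6, 7}, so the value is 1.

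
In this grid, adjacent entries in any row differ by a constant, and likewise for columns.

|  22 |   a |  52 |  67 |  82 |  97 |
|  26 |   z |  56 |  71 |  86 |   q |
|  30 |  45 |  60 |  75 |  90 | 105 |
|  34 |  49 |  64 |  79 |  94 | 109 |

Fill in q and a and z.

q = 101, a = 37, z = 41

Along each row the entries change by 15 per step; down each column they change by 4.
Row 2: from 26 at column 1, stepping by 15 to column 6 gives 101.
Row 1: from 22 at column 1, stepping by 15 to column 2 gives 37.
Row 2: from 26 at column 1, stepping by 15 to column 2 gives 41.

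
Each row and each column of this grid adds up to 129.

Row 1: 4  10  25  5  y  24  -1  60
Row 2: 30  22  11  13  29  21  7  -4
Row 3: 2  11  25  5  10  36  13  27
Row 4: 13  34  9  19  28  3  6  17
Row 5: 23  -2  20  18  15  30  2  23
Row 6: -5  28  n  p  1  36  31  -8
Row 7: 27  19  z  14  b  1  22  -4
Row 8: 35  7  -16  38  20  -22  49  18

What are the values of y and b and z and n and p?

Row 1: 4 + 10 + 25 + 5 + 24 − 1 + 60 = 127, so its missing entry is 129 − 127 = 2.
Column 5: 2 + 29 + 10 + 28 + 15 + 1 + 20 = 105, so its missing entry is 129 − 105 = 24.
Row 7: 27 + 19 + 14 + 24 + 1 + 22 − 4 = 103, so its missing entry is 129 − 103 = 26.
Column 4: 5 + 13 + 5 + 19 + 18 + 14 + 38 = 112, so its missing entry is 129 − 112 = 17.
Row 6: -5 + 28 + 17 + 1 + 36 + 31 − 8 = 100, so its missing entry is 129 − 100 = 29.

y = 2, b = 24, z = 26, n = 29, p = 17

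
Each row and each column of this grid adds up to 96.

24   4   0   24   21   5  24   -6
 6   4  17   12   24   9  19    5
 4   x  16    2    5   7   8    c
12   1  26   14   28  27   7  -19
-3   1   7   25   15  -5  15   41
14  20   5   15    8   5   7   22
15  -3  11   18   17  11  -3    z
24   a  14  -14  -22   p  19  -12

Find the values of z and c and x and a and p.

z = 30, c = 35, x = 19, a = 50, p = 37

Row 7: 15 − 3 + 11 + 18 + 17 + 11 − 3 = 66, so its missing entry is 96 − 66 = 30.
Column 8: -6 + 5 − 19 + 41 + 22 + 30 − 12 = 61, so its missing entry is 96 − 61 = 35.
Row 3: 4 + 16 + 2 + 5 + 7 + 8 + 35 = 77, so its missing entry is 96 − 77 = 19.
Column 2: 4 + 4 + 19 + 1 + 1 + 20 − 3 = 46, so its missing entry is 96 − 46 = 50.
Row 8: 24 + 50 + 14 − 14 − 22 + 19 − 12 = 59, so its missing entry is 96 − 59 = 37.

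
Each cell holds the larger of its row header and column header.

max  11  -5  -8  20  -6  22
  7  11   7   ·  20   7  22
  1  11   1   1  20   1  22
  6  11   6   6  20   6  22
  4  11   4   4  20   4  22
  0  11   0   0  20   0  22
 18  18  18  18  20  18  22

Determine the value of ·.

max(7, -8) = 7.

7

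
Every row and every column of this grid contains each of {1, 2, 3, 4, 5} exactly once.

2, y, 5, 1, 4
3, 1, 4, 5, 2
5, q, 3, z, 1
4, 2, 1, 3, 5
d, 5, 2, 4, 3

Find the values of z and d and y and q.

Cell (1,2): row 1 already has {1, 2, 4, 5} → 3.
For row 5, column 1: row 5 already has {2, 3, 4, 5}; that leaves 1.
For row 3, column 4: column 4 already has {1, 3, 4, 5}; that leaves 2.
At (row 3, col 2): row 3 already has {1, 2, 3, 5}, so the value is 4.

z = 2, d = 1, y = 3, q = 4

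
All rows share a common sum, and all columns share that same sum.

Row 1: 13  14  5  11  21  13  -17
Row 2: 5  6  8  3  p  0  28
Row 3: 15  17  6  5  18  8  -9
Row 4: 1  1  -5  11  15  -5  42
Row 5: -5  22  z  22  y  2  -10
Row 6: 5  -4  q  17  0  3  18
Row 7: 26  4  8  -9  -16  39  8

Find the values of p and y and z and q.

Rows 1 and 3 both sum to 60, so that's the common total.
The known cells in row 2 total 50, leaving 60 − 50 = 10 for the blank.
The known cells in column 5 total 48, leaving 60 − 48 = 12 for the blank.
The known cells in row 5 total 43, leaving 60 − 43 = 17 for the blank.
The known cells in row 6 total 39, leaving 60 − 39 = 21 for the blank.

p = 10, y = 12, z = 17, q = 21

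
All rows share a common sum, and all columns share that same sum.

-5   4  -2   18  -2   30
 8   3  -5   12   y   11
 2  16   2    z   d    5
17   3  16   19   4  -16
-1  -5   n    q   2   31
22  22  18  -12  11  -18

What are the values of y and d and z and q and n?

y = 14, d = 14, z = 4, q = 2, n = 14

Rows 1 and 4 both sum to 43, so that's the common total.
The known cells in column 3 total 29, leaving 43 − 29 = 14 for the blank.
The known cells in row 5 total 41, leaving 43 − 41 = 2 for the blank.
The known cells in row 2 total 29, leaving 43 − 29 = 14 for the blank.
The known cells in column 5 total 29, leaving 43 − 29 = 14 for the blank.
The known cells in row 3 total 39, leaving 43 − 39 = 4 for the blank.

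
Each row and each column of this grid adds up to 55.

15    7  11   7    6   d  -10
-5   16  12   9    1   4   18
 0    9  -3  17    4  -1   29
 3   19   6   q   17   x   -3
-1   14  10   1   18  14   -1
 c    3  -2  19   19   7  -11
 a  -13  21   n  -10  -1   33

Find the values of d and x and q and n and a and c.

d = 19, x = 13, q = 0, n = 2, a = 23, c = 20

Row 6 has 3 − 2 + 19 + 19 + 7 − 11 = 35; the blank must be 55 − 35 = 20.
Row 1 has 15 + 7 + 11 + 7 + 6 − 10 = 36; the blank must be 55 − 36 = 19.
Column 1 has 15 − 5 + 0 + 3 − 1 + 20 = 32; the blank must be 55 − 32 = 23.
Row 7 has 23 − 13 + 21 − 10 − 1 + 33 = 53; the blank must be 55 − 53 = 2.
Column 4 has 7 + 9 + 17 + 1 + 19 + 2 = 55; the blank must be 55 − 55 = 0.
Row 4 has 3 + 19 + 6 + 0 + 17 − 3 = 42; the blank must be 55 − 42 = 13.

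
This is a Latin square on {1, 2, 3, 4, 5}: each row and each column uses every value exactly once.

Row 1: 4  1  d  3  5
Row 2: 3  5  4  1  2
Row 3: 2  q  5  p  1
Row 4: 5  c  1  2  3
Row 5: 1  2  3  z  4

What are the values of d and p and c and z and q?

d = 2, p = 4, c = 4, z = 5, q = 3

At (row 5, col 4): row 5 already has {1, 2, 3, 4}, so the value is 5.
At (row 4, col 2): row 4 already has {1, 2, 3, 5}, so the value is 4.
For row 3, column 2: column 2 already has {1, 2, 4, 5}; that leaves 3.
For row 3, column 4: row 3 already has {1, 2, 3, 5}; that leaves 4.
At (row 1, col 3): row 1 already has {1, 3, 4, 5}, so the value is 2.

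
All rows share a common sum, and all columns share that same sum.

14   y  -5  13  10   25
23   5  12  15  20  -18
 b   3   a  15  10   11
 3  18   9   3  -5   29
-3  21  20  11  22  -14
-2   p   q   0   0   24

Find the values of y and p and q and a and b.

y = 0, p = 10, q = 25, a = -4, b = 22

Rows 2 and 4 both sum to 57, so that's the common total.
Row 1: 14 − 5 + 13 + 10 + 25 = 57, so its missing entry is 57 − 57 = 0.
Column 1: 14 + 23 + 3 − 3 − 2 = 35, so its missing entry is 57 − 35 = 22.
Column 2: 0 + 5 + 3 + 18 + 21 = 47, so its missing entry is 57 − 47 = 10.
Row 3: 22 + 3 + 15 + 10 + 11 = 61, so its missing entry is 57 − 61 = -4.
Row 6: -2 + 10 + 0 + 0 + 24 = 32, so its missing entry is 57 − 32 = 25.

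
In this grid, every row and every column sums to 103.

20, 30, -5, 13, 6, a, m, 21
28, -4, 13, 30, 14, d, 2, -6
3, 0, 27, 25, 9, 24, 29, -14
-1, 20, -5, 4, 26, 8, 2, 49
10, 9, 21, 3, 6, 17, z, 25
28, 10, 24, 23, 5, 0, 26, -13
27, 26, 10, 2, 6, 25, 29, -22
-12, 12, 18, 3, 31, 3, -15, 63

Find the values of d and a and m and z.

Row 5: 10 + 9 + 21 + 3 + 6 + 17 + 25 = 91, so its missing entry is 103 − 91 = 12.
Column 7: 2 + 29 + 2 + 12 + 26 + 29 − 15 = 85, so its missing entry is 103 − 85 = 18.
Row 1: 20 + 30 − 5 + 13 + 6 + 18 + 21 = 103, so its missing entry is 103 − 103 = 0.
Row 2: 28 − 4 + 13 + 30 + 14 + 2 − 6 = 77, so its missing entry is 103 − 77 = 26.

d = 26, a = 0, m = 18, z = 12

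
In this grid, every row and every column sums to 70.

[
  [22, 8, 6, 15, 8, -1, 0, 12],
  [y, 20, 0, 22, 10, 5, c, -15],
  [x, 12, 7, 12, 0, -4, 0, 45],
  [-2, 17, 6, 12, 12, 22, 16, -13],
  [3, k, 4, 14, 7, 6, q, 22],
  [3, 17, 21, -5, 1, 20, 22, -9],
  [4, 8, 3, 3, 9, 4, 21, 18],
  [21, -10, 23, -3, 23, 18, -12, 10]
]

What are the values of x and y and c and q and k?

x = -2, y = 21, c = 7, q = 16, k = -2

Row 3 has 12 + 7 + 12 + 0 − 4 + 0 + 45 = 72; the blank must be 70 − 72 = -2.
Column 1 has 22 − 2 − 2 + 3 + 3 + 4 + 21 = 49; the blank must be 70 − 49 = 21.
Row 2 has 21 + 20 + 0 + 22 + 10 + 5 − 15 = 63; the blank must be 70 − 63 = 7.
Column 7 has 0 + 7 + 0 + 16 + 22 + 21 − 12 = 54; the blank must be 70 − 54 = 16.
Row 5 has 3 + 4 + 14 + 7 + 6 + 16 + 22 = 72; the blank must be 70 − 72 = -2.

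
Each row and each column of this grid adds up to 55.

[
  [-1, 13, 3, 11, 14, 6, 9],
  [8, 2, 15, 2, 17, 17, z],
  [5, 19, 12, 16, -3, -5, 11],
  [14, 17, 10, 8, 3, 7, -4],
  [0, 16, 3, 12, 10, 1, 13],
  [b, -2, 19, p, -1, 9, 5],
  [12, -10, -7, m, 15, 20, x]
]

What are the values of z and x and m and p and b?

Column 1 has -1 + 8 + 5 + 14 + 0 + 12 = 38; the blank must be 55 − 38 = 17.
Row 6 has 17 − 2 + 19 − 1 + 9 + 5 = 47; the blank must be 55 − 47 = 8.
Row 2 has 8 + 2 + 15 + 2 + 17 + 17 = 61; the blank must be 55 − 61 = -6.
Column 7 has 9 − 6 + 11 − 4 + 13 + 5 = 28; the blank must be 55 − 28 = 27.
Row 7 has 12 − 10 − 7 + 15 + 20 + 27 = 57; the blank must be 55 − 57 = -2.

z = -6, x = 27, m = -2, p = 8, b = 17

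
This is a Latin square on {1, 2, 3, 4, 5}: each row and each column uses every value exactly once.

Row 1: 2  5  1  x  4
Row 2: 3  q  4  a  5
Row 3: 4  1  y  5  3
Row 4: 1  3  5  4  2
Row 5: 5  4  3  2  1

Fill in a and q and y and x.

a = 1, q = 2, y = 2, x = 3

For row 2, column 2: column 2 already has {1, 3, 4, 5}; that leaves 2.
At (row 1, col 4): row 1 already has {1, 2, 4, 5}, so the value is 3.
Cell (2,4): row 2 already has {2, 3, 4, 5} → 1.
For row 3, column 3: row 3 already has {1, 3, 4, 5}; that leaves 2.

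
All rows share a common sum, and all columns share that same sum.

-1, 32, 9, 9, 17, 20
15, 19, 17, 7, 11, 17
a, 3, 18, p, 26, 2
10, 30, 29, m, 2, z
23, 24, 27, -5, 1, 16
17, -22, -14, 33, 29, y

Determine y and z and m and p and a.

Rows 1 and 2 both sum to 86, so that's the common total.
Row 6 has 17 − 22 − 14 + 33 + 29 = 43; the blank must be 86 − 43 = 43.
Column 1 has -1 + 15 + 10 + 23 + 17 = 64; the blank must be 86 − 64 = 22.
Row 3 has 22 + 3 + 18 + 26 + 2 = 71; the blank must be 86 − 71 = 15.
Column 4 has 9 + 7 + 15 − 5 + 33 = 59; the blank must be 86 − 59 = 27.
Row 4 has 10 + 30 + 29 + 27 + 2 = 98; the blank must be 86 − 98 = -12.

y = 43, z = -12, m = 27, p = 15, a = 22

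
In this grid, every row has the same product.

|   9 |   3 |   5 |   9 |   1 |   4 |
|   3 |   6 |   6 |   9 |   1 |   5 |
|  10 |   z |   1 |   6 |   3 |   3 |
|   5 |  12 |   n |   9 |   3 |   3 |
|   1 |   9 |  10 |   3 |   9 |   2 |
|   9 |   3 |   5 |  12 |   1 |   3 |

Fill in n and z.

Rows 2 and 5 each multiply to 4860, so every row has product 4860.
Row 4: 5×12×9×3×3 = 4860, so the missing entry is 4860 ÷ 4860 = 1.
Row 3: 10×1×6×3×3 = 540, so the missing entry is 4860 ÷ 540 = 9.

n = 1, z = 9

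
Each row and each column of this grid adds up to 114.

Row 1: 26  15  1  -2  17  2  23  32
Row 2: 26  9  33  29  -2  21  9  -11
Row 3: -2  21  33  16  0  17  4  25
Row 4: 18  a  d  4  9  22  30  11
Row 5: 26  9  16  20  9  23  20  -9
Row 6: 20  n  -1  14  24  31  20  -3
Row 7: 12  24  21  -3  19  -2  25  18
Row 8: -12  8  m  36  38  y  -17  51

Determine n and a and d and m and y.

Column 6 has 2 + 21 + 17 + 22 + 23 + 31 − 2 = 114; the blank must be 114 − 114 = 0.
Row 6 has 20 − 1 + 14 + 24 + 31 + 20 − 3 = 105; the blank must be 114 − 105 = 9.
Column 2 has 15 + 9 + 21 + 9 + 9 + 24 + 8 = 95; the blank must be 114 − 95 = 19.
Row 8 has -12 + 8 + 36 + 38 + 0 − 17 + 51 = 104; the blank must be 114 − 104 = 10.
Row 4 has 18 + 19 + 4 + 9 + 22 + 30 + 11 = 113; the blank must be 114 − 113 = 1.

n = 9, a = 19, d = 1, m = 10, y = 0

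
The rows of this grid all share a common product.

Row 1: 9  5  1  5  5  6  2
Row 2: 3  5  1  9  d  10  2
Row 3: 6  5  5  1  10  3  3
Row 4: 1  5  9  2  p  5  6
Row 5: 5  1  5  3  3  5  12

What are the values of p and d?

p = 5, d = 5

Rows 3 and 5 each multiply to 13500, so every row has product 13500.
Row 4: 1×5×9×2×5×6 = 2700, so the missing entry is 13500 ÷ 2700 = 5.
Row 2: 3×5×1×9×10×2 = 2700, so the missing entry is 13500 ÷ 2700 = 5.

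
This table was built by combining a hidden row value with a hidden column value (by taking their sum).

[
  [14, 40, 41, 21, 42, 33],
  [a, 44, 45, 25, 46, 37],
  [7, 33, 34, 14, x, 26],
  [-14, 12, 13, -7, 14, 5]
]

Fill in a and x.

The difference between any two rows is the same in every column — this is an addition table with the headers hidden.
Row 2 minus row 1 is 45 − 41 = 4, so its entry in column 1 is 14 + 4 = 18.
Row 3 minus row 1 is 34 − 41 = -7, so its entry in column 5 is 42 + (-7) = 35.

a = 18, x = 35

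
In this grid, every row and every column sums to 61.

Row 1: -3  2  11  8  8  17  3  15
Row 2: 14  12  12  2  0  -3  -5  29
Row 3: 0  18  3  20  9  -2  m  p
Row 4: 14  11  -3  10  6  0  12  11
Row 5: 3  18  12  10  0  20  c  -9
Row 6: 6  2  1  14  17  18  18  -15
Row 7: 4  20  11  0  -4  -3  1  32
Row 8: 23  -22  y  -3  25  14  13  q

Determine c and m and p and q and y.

Row 5 has 3 + 18 + 12 + 10 + 0 + 20 − 9 = 54; the blank must be 61 − 54 = 7.
Column 7 has 3 − 5 + 12 + 7 + 18 + 1 + 13 = 49; the blank must be 61 − 49 = 12.
Row 3 has 0 + 18 + 3 + 20 + 9 − 2 + 12 = 60; the blank must be 61 − 60 = 1.
Column 8 has 15 + 29 + 1 + 11 − 9 − 15 + 32 = 64; the blank must be 61 − 64 = -3.
Row 8 has 23 − 22 − 3 + 25 + 14 + 13 − 3 = 47; the blank must be 61 − 47 = 14.

c = 7, m = 12, p = 1, q = -3, y = 14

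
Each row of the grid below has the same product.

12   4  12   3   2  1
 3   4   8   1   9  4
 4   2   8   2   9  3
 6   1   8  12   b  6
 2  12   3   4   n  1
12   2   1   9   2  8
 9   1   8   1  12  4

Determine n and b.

Rows 1 and 7 each multiply to 3456, so every row has product 3456.
Row 5: 2×12×3×4×1 = 288, so the missing entry is 3456 ÷ 288 = 12.
Row 4: 6×1×8×12×6 = 3456, so the missing entry is 3456 ÷ 3456 = 1.

n = 12, b = 1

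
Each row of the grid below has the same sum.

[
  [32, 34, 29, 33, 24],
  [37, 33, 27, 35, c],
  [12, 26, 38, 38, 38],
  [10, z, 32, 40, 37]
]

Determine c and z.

c = 20, z = 33

Rows 1 and 3 both add up to 152, so every row sums to 152.
Row 2: 37 + 33 + 27 + 35 = 132, so the missing entry is 152 − 132 = 20.
Row 4: 10 + 32 + 40 + 37 = 119, so the missing entry is 152 − 119 = 33.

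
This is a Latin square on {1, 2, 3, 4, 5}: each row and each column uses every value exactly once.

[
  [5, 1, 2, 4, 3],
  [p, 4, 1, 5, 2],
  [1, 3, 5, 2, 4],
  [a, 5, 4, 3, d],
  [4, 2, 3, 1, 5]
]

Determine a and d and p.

Cell (2,1): row 2 already has {1, 2, 4, 5} → 3.
For row 4, column 5: column 5 already has {2, 3, 4, 5}; that leaves 1.
For row 4, column 1: row 4 already has {1, 3, 4, 5}; that leaves 2.

a = 2, d = 1, p = 3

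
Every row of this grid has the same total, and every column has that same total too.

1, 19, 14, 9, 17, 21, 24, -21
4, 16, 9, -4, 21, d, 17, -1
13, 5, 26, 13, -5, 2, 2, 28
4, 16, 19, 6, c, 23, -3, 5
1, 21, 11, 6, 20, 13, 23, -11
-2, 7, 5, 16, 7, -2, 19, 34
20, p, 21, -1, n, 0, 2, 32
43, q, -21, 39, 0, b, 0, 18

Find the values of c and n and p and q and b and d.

Rows 1 and 3 both sum to 84, so that's the common total.
Row 4: 4 + 16 + 19 + 6 + 23 − 3 + 5 = 70, so its missing entry is 84 − 70 = 14.
Row 2: 4 + 16 + 9 − 4 + 21 + 17 − 1 = 62, so its missing entry is 84 − 62 = 22.
Column 5: 17 + 21 − 5 + 14 + 20 + 7 + 0 = 74, so its missing entry is 84 − 74 = 10.
Row 7: 20 + 21 − 1 + 10 + 0 + 2 + 32 = 84, so its missing entry is 84 − 84 = 0.
Column 2: 19 + 16 + 5 + 16 + 21 + 7 + 0 = 84, so its missing entry is 84 − 84 = 0.
Row 8: 43 + 0 − 21 + 39 + 0 + 0 + 18 = 79, so its missing entry is 84 − 79 = 5.

c = 14, n = 10, p = 0, q = 0, b = 5, d = 22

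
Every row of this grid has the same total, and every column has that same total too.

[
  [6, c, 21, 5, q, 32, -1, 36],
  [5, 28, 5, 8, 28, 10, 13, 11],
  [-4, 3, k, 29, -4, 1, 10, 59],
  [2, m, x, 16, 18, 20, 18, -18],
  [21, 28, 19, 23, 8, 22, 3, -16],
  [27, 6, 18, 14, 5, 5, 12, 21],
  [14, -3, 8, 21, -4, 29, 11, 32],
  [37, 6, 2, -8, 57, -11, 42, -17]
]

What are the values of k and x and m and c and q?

Rows 2 and 5 both sum to 108, so that's the common total.
The known cells in column 5 total 108, leaving 108 − 108 = 0 for the blank.
The known cells in row 1 total 99, leaving 108 − 99 = 9 for the blank.
The known cells in column 2 total 77, leaving 108 − 77 = 31 for the blank.
The known cells in row 3 total 94, leaving 108 − 94 = 14 for the blank.
The known cells in row 4 total 87, leaving 108 − 87 = 21 for the blank.

k = 14, x = 21, m = 31, c = 9, q = 0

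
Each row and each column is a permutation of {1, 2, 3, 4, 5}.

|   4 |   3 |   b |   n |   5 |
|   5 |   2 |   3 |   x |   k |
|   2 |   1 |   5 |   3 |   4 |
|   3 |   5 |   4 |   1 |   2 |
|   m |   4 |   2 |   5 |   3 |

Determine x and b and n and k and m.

x = 4, b = 1, n = 2, k = 1, m = 1

For row 5, column 1: row 5 already has {2, 3, 4, 5}; that leaves 1.
For row 2, column 5: column 5 already has {2, 3, 4, 5}; that leaves 1.
For row 1, column 3: column 3 already has {2, 3, 4, 5}; that leaves 1.
At (row 1, col 4): row 1 already has {1, 3, 4, 5}, so the value is 2.
At (row 2, col 4): row 2 already has {1, 2, 3, 5}, so the value is 4.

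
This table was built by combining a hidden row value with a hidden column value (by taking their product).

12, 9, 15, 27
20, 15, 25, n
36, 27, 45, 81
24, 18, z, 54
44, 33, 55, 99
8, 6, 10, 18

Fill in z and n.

Each row is a constant multiple of every other row — this is a multiplication table with the headers hidden.
Row 4 is 18/9 = 2/1 times row 1, so its entry in column 3 is 15 × 2/1 = 30.
Row 2 is 15/9 = 5/3 times row 1, so its entry in column 4 is 27 × 5/3 = 45.

z = 30, n = 45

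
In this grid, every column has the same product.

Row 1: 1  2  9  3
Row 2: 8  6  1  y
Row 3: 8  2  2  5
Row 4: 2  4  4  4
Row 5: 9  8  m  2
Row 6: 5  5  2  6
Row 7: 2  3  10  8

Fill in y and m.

y = 2, m = 8

Columns 1 and 2 each multiply to 11520, so every column has product 11520.
Column 4: 3×5×4×2×6×8 = 5760, so the missing entry is 11520 ÷ 5760 = 2.
Column 3: 9×1×2×4×2×10 = 1440, so the missing entry is 11520 ÷ 1440 = 8.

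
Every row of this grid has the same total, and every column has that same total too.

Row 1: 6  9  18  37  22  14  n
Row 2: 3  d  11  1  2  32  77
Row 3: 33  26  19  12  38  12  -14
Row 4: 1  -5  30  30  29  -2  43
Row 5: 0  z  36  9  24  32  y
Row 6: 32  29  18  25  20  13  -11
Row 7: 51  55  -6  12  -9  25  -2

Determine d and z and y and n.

Rows 3 and 4 both sum to 126, so that's the common total.
Row 2 has 3 + 11 + 1 + 2 + 32 + 77 = 126; the blank must be 126 − 126 = 0.
Column 2 has 9 + 0 + 26 − 5 + 29 + 55 = 114; the blank must be 126 − 114 = 12.
Row 5 has 0 + 12 + 36 + 9 + 24 + 32 = 113; the blank must be 126 − 113 = 13.
Row 1 has 6 + 9 + 18 + 37 + 22 + 14 = 106; the blank must be 126 − 106 = 20.

d = 0, z = 12, y = 13, n = 20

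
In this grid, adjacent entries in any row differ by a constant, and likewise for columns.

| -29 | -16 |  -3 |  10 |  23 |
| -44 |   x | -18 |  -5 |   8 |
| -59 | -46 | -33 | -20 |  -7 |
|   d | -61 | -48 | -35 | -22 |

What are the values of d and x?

d = -74, x = -31

Along each row the entries change by 13 per step; down each column they change by -15.
Row 4: from -61 at column 2, stepping by 13 to column 1 gives -74.
Row 2: from -44 at column 1, stepping by 13 to column 2 gives -31.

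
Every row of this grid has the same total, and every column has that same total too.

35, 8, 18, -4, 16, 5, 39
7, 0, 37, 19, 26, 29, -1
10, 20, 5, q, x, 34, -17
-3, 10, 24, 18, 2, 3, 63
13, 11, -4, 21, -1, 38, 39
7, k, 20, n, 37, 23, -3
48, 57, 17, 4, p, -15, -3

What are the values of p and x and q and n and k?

p = 9, x = 28, q = 37, n = 22, k = 11

Rows 1 and 2 both sum to 117, so that's the common total.
The known cells in column 2 total 106, leaving 117 − 106 = 11 for the blank.
The known cells in row 7 total 108, leaving 117 − 108 = 9 for the blank.
The known cells in column 5 total 89, leaving 117 − 89 = 28 for the blank.
The known cells in row 3 total 80, leaving 117 − 80 = 37 for the blank.
The known cells in row 6 total 95, leaving 117 − 95 = 22 for the blank.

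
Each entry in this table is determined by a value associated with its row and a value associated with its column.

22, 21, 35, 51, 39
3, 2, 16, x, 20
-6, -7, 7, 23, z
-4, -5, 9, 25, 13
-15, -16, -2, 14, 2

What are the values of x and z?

x = 32, z = 11

The difference between any two rows is the same in every column — this is an addition table with the headers hidden.
Row 2 minus row 1 is 16 − 35 = -19, so its entry in column 4 is 51 + (-19) = 32.
Row 3 minus row 1 is 7 − 35 = -28, so its entry in column 5 is 39 + (-28) = 11.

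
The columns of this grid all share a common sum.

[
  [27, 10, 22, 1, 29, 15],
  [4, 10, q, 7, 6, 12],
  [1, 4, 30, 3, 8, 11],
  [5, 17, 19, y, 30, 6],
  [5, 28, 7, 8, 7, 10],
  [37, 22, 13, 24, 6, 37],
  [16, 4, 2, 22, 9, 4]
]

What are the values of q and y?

q = 2, y = 30

Columns 2 and 6 both add up to 95, so every column sums to 95.
Column 3: 22 + 30 + 19 + 7 + 13 + 2 = 93, so the missing entry is 95 − 93 = 2.
Column 4: 1 + 7 + 3 + 8 + 24 + 22 = 65, so the missing entry is 95 − 65 = 30.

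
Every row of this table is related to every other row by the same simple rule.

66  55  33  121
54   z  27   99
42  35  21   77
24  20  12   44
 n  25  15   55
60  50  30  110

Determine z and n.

z = 45, n = 30

Each row is a constant multiple of every other row — this is a multiplication table with the headers hidden.
Row 2 is 27/33 = 9/11 times row 1, so its entry in column 2 is 55 × 9/11 = 45.
Row 5 is 15/33 = 5/11 times row 1, so its entry in column 1 is 66 × 5/11 = 30.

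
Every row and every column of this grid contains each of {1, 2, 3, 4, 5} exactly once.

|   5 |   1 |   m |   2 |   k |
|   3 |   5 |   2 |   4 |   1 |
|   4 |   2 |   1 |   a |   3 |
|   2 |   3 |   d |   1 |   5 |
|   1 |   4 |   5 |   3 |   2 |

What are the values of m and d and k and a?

m = 3, d = 4, k = 4, a = 5

For row 3, column 4: row 3 already has {1, 2, 3, 4}; that leaves 5.
Cell (1,5): column 5 already has {1, 2, 3, 5} → 4.
For row 1, column 3: row 1 already has {1, 2, 4, 5}; that leaves 3.
Cell (4,3): row 4 already has {1, 2, 3, 5} → 4.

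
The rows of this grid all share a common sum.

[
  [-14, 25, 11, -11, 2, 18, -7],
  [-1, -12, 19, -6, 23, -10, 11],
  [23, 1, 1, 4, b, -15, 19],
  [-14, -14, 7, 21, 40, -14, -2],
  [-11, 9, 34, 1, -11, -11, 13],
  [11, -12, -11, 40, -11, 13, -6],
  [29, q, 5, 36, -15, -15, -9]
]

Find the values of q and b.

The complete rows each total 24.
Row 7 is missing 24 − 31 = -7 (since 29 + 5 + 36 − 15 − 15 − 9 = 31).
Row 3 is missing 24 − 33 = -9 (since 23 + 1 + 1 + 4 − 15 + 19 = 33).

q = -7, b = -9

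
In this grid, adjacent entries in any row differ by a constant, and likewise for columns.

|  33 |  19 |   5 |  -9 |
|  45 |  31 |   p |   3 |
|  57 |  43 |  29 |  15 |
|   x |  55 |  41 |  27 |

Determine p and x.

Along each row the entries change by -14 per step; down each column they change by 12.
Row 2: from 45 at column 1, stepping by -14 to column 3 gives 17.
Row 4: from 55 at column 2, stepping by -14 to column 1 gives 69.

p = 17, x = 69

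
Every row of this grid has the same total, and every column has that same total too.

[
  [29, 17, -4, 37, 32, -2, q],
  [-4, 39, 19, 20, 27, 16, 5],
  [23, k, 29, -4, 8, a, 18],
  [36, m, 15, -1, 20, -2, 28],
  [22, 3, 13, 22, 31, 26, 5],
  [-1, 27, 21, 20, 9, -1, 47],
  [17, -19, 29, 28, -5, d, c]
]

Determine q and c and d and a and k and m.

q = 13, c = 6, d = 66, a = 19, k = 29, m = 26

Rows 2 and 5 both sum to 122, so that's the common total.
The known cells in row 4 total 96, leaving 122 − 96 = 26 for the blank.
The known cells in column 2 total 93, leaving 122 − 93 = 29 for the blank.
The known cells in row 1 total 109, leaving 122 − 109 = 13 for the blank.
The known cells in column 7 total 116, leaving 122 − 116 = 6 for the blank.
The known cells in row 7 total 56, leaving 122 − 56 = 66 for the blank.
The known cells in row 3 total 103, leaving 122 − 103 = 19 for the blank.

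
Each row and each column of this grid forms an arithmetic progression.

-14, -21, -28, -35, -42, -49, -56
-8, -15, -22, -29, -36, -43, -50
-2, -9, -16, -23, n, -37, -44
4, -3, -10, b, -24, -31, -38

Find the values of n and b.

n = -30, b = -17

Along each row the entries change by -7 per step; down each column they change by 6.
Row 3: from -2 at column 1, stepping by -7 to column 5 gives -30.
Row 4: from 4 at column 1, stepping by -7 to column 4 gives -17.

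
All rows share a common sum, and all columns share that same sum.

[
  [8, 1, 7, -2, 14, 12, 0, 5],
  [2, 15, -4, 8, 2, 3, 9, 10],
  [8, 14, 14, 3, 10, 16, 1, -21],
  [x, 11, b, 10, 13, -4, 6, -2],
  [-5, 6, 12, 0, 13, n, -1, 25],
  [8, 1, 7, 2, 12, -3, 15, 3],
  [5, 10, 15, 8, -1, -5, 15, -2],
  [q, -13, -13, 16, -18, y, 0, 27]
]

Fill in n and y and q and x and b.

n = -5, y = 31, q = 15, x = 4, b = 7

Rows 1 and 2 both sum to 45, so that's the common total.
Row 5: -5 + 6 + 12 + 0 + 13 − 1 + 25 = 50, so its missing entry is 45 − 50 = -5.
Column 6: 12 + 3 + 16 − 4 − 5 − 3 − 5 = 14, so its missing entry is 45 − 14 = 31.
Row 8: -13 − 13 + 16 − 18 + 31 + 0 + 27 = 30, so its missing entry is 45 − 30 = 15.
Column 1: 8 + 2 + 8 − 5 + 8 + 5 + 15 = 41, so its missing entry is 45 − 41 = 4.
Row 4: 4 + 11 + 10 + 13 − 4 + 6 − 2 = 38, so its missing entry is 45 − 38 = 7.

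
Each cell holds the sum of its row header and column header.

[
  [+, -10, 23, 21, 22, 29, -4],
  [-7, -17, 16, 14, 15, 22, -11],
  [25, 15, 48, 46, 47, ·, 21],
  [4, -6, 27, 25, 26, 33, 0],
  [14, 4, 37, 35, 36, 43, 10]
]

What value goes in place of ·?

54

25 + 29 = 54.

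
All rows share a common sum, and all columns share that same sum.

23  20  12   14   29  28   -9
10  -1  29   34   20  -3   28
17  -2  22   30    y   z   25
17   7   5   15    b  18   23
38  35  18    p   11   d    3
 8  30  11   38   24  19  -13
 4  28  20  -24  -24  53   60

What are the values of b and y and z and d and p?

Rows 1 and 2 both sum to 117, so that's the common total.
Row 4 has 17 + 7 + 5 + 15 + 18 + 23 = 85; the blank must be 117 − 85 = 32.
Column 5 has 29 + 20 + 32 + 11 + 24 − 24 = 92; the blank must be 117 − 92 = 25.
Column 4 has 14 + 34 + 30 + 15 + 38 − 24 = 107; the blank must be 117 − 107 = 10.
Row 5 has 38 + 35 + 18 + 10 + 11 + 3 = 115; the blank must be 117 − 115 = 2.
Row 3 has 17 − 2 + 22 + 30 + 25 + 25 = 117; the blank must be 117 − 117 = 0.

b = 32, y = 25, z = 0, d = 2, p = 10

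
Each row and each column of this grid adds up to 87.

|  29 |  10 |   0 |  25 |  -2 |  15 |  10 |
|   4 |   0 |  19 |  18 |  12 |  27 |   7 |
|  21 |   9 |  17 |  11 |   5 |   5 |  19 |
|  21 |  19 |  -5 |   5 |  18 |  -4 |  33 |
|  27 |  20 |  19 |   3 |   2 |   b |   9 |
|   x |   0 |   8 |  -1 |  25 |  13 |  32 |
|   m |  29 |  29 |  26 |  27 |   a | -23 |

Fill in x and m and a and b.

x = 10, m = -25, a = 24, b = 7

Row 5: 27 + 20 + 19 + 3 + 2 + 9 = 80, so its missing entry is 87 − 80 = 7.
Row 6: 0 + 8 − 1 + 25 + 13 + 32 = 77, so its missing entry is 87 − 77 = 10.
Column 6: 15 + 27 + 5 − 4 + 7 + 13 = 63, so its missing entry is 87 − 63 = 24.
Row 7: 29 + 29 + 26 + 27 + 24 − 23 = 112, so its missing entry is 87 − 112 = -25.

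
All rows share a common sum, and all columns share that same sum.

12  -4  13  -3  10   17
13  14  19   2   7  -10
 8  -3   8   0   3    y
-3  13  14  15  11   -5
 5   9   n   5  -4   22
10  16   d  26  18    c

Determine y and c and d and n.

Rows 1 and 2 both sum to 45, so that's the common total.
The known cells in row 3 total 16, leaving 45 − 16 = 29 for the blank.
The known cells in row 5 total 37, leaving 45 − 37 = 8 for the blank.
The known cells in column 3 total 62, leaving 45 − 62 = -17 for the blank.
The known cells in row 6 total 53, leaving 45 − 53 = -8 for the blank.

y = 29, c = -8, d = -17, n = 8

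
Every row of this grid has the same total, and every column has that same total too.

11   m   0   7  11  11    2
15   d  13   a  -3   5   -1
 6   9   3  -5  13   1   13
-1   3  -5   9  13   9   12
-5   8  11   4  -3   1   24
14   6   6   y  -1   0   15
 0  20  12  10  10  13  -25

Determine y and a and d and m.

Rows 3 and 4 both sum to 40, so that's the common total.
Row 6: 14 + 6 + 6 − 1 + 0 + 15 = 40, so its missing entry is 40 − 40 = 0.
Column 4: 7 − 5 + 9 + 4 + 0 + 10 = 25, so its missing entry is 40 − 25 = 15.
Row 2: 15 + 13 + 15 − 3 + 5 − 1 = 44, so its missing entry is 40 − 44 = -4.
Row 1: 11 + 0 + 7 + 11 + 11 + 2 = 42, so its missing entry is 40 − 42 = -2.

y = 0, a = 15, d = -4, m = -2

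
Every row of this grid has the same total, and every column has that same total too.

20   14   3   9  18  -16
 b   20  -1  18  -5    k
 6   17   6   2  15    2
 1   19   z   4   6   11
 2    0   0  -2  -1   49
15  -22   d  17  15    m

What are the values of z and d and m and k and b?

Rows 1 and 3 both sum to 48, so that's the common total.
Column 1: 20 + 6 + 1 + 2 + 15 = 44, so its missing entry is 48 − 44 = 4.
Row 2: 4 + 20 − 1 + 18 − 5 = 36, so its missing entry is 48 − 36 = 12.
Column 6: -16 + 12 + 2 + 11 + 49 = 58, so its missing entry is 48 − 58 = -10.
Row 4: 1 + 19 + 4 + 6 + 11 = 41, so its missing entry is 48 − 41 = 7.
Row 6: 15 − 22 + 17 + 15 − 10 = 15, so its missing entry is 48 − 15 = 33.

z = 7, d = 33, m = -10, k = 12, b = 4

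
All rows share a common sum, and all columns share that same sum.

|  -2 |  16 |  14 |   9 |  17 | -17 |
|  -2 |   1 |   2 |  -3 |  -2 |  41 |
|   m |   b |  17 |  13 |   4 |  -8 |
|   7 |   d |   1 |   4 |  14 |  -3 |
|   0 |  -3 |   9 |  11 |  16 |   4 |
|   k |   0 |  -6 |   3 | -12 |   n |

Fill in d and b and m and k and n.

d = 14, b = 9, m = 2, k = 32, n = 20

Rows 1 and 2 both sum to 37, so that's the common total.
The known cells in column 6 total 17, leaving 37 − 17 = 20 for the blank.
The known cells in row 4 total 23, leaving 37 − 23 = 14 for the blank.
The known cells in column 2 total 28, leaving 37 − 28 = 9 for the blank.
The known cells in row 3 total 35, leaving 37 − 35 = 2 for the blank.
The known cells in row 6 total 5, leaving 37 − 5 = 32 for the blank.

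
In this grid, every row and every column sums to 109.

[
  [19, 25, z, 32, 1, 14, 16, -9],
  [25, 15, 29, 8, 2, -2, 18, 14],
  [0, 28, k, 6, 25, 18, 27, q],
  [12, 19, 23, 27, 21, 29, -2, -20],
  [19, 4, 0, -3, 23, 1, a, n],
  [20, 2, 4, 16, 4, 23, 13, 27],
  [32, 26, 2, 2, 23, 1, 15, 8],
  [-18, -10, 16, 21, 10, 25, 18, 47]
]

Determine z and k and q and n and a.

z = 11, k = 24, q = -19, n = 61, a = 4

The known cells in column 7 total 105, leaving 109 − 105 = 4 for the blank.
The known cells in row 1 total 98, leaving 109 − 98 = 11 for the blank.
The known cells in column 3 total 85, leaving 109 − 85 = 24 for the blank.
The known cells in row 3 total 128, leaving 109 − 128 = -19 for the blank.
The known cells in row 5 total 48, leaving 109 − 48 = 61 for the blank.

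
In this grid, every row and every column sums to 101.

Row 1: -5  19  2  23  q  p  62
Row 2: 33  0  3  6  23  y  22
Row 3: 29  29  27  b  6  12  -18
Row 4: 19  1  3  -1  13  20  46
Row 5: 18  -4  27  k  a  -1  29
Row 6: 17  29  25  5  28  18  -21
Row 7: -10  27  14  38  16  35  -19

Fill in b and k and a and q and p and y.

b = 16, k = 14, a = 18, q = -3, p = 3, y = 14

The known cells in row 2 total 87, leaving 101 − 87 = 14 for the blank.
The known cells in row 3 total 85, leaving 101 − 85 = 16 for the blank.
The known cells in column 4 total 87, leaving 101 − 87 = 14 for the blank.
The known cells in row 5 total 83, leaving 101 − 83 = 18 for the blank.
The known cells in column 5 total 104, leaving 101 − 104 = -3 for the blank.
The known cells in row 1 total 98, leaving 101 − 98 = 3 for the blank.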